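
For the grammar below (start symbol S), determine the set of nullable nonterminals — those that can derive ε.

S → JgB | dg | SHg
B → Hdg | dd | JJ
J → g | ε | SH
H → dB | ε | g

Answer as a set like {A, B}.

{B, H, J}

Directly nullable (have an ε-rule): {H, J}.
B is nullable via B -> JJ (every symbol on the right is already known nullable).
Not nullable: S — each has a terminal in every rule's right-hand side or depends on a non-nullable symbol.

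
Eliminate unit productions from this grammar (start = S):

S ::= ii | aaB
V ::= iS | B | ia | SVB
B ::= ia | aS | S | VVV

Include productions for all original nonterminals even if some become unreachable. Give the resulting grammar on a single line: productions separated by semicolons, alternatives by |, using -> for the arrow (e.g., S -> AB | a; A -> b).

Unit productions: B->S, V->B.
Unit pairs (A ⇒* B via units): (B,S), (V,B), (V,S).
S: inherits non-unit rules of {S} → aaB | ii.
B: inherits non-unit rules of {B, S} → VVV | aS | aaB | ia | ii.
V: inherits non-unit rules of {B, S, V} → SVB | VVV | aS | aaB | iS | ia | ii.

S -> ii | aaB; B -> aS | ia | ii | VVV | aaB; V -> aS | iS | ia | ii | SVB | VVV | aaB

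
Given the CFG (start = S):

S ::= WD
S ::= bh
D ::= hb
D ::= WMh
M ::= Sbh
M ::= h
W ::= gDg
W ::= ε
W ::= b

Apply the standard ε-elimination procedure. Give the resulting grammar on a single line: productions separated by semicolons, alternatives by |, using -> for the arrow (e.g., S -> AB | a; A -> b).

Nullable set: {W}.
S -> WD: W nullable, giving D | WD.
D -> WMh: W nullable, giving Mh | WMh.
Drop W -> ε.
Unchanged (no nullable symbols): S -> bh; D -> hb; M -> Sbh; M -> h; W -> b; W -> gDg.

S -> D | WD | bh; D -> Mh | hb | WMh; M -> h | Sbh; W -> b | gDg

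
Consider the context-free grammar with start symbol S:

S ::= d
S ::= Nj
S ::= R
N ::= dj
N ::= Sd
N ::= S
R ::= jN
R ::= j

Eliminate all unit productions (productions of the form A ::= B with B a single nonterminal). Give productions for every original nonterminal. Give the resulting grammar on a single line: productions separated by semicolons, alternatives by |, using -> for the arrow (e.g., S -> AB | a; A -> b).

Unit productions: N->S, S->R.
Unit pairs (A ⇒* B via units): (N,R), (N,S), (S,R).
S: inherits non-unit rules of {R, S} → Nj | d | j | jN.
N: inherits non-unit rules of {N, R, S} → Nj | Sd | d | dj | j | jN.
R: inherits non-unit rules of {R} → j | jN.

S -> d | j | Nj | jN; N -> d | j | Nj | Sd | dj | jN; R -> j | jN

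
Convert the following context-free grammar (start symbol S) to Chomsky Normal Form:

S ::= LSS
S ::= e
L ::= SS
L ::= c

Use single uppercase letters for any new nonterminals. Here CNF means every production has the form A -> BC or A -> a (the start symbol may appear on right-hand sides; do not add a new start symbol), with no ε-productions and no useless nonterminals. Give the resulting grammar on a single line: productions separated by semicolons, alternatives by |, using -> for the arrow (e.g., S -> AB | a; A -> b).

No ε-productions.
No unit productions to eliminate.
BIN: S -> LSS becomes S -> LA, A -> SS.

S -> e | LA; A -> SS; L -> c | SS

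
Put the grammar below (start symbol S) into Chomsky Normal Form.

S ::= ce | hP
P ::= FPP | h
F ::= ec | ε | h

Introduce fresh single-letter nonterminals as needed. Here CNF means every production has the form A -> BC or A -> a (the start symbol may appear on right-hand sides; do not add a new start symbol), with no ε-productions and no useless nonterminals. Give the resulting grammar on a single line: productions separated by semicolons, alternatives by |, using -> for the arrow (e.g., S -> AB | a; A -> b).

S -> BA | CP; A -> e; B -> c; C -> h; D -> PP; F -> h | AB; P -> h | FD | PP

Nullable: {F}; after ε-elimination: S -> ce | hP; F -> h | ec; P -> h | PP | FPP.
No unit productions to eliminate.
TERM: introduce B -> c, A -> e, C -> h and substitute in every rule of length ≥2.
BIN: P -> FPP becomes P -> FD, D -> PP.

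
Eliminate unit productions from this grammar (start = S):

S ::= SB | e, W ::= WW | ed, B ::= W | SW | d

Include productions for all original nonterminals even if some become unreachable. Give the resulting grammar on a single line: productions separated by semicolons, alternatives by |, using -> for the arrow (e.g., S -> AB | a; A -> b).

Unit productions: B->W.
Unit pairs (A ⇒* B via units): (B,W).
S: inherits non-unit rules of {S} → SB | e.
B: inherits non-unit rules of {B, W} → SW | WW | d | ed.
W: inherits non-unit rules of {W} → WW | ed.

S -> e | SB; B -> d | SW | WW | ed; W -> WW | ed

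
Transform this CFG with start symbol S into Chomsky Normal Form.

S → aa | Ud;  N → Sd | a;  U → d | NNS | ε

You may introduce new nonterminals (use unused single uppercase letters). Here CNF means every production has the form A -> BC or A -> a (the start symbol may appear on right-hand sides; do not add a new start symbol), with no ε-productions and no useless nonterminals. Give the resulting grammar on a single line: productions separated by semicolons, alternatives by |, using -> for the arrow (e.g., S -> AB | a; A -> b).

Nullable: {U}; after ε-elimination: S -> d | Ud | aa; N -> a | Sd; U -> d | NNS.
No unit productions to eliminate.
TERM: introduce B -> a, A -> d and substitute in every rule of length ≥2.
BIN: U -> NNS becomes U -> NC, C -> NS.

S -> d | BB | UA; A -> d; B -> a; C -> NS; N -> a | SA; U -> d | NC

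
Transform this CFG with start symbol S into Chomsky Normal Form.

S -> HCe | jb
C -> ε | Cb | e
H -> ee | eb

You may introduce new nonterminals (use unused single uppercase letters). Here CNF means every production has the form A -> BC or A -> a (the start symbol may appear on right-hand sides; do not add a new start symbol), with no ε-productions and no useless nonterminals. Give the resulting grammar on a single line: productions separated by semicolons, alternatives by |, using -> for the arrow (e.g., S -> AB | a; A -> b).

S -> DA | HB | HE; A -> b; B -> e; C -> b | e | CA; D -> j; E -> CB; H -> BA | BB

Nullable: {C}; after ε-elimination: S -> He | jb | HCe; C -> b | e | Cb; H -> eb | ee.
No unit productions to eliminate.
TERM: introduce A -> b, B -> e, D -> j and substitute in every rule of length ≥2.
BIN: S -> HCB becomes S -> HE, E -> CB.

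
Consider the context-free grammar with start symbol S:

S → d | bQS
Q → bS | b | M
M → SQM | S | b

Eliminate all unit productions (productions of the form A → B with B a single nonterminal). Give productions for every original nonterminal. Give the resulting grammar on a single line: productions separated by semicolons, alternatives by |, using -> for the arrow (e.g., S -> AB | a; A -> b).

Unit productions: M->S, Q->M.
Unit pairs (A ⇒* B via units): (M,S), (Q,M), (Q,S).
S: inherits non-unit rules of {S} → bQS | d.
M: inherits non-unit rules of {M, S} → SQM | b | bQS | d.
Q: inherits non-unit rules of {M, Q, S} → SQM | b | bQS | bS | d.

S -> d | bQS; M -> b | d | SQM | bQS; Q -> b | d | bS | SQM | bQS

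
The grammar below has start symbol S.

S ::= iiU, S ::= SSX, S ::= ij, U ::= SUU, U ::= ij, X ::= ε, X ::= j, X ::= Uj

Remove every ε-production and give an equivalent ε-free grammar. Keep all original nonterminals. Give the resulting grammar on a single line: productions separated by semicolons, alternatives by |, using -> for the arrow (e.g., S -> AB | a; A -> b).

S -> SS | ij | SSX | iiU; U -> ij | SUU; X -> j | Uj

Nullable set: {X}.
S -> SSX: X nullable, giving SS | SSX.
Drop X -> ε.
Unchanged (no nullable symbols): S -> iiU; S -> ij; U -> SUU; U -> ij; X -> Uj; X -> j.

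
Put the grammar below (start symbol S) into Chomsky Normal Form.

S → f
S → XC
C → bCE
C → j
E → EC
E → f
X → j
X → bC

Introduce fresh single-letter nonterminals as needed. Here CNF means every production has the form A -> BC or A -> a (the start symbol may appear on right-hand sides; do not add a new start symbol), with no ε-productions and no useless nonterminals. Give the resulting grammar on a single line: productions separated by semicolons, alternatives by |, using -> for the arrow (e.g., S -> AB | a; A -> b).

S -> f | XC; A -> b; B -> CE; C -> j | AB; E -> f | EC; X -> j | AC

No ε-productions.
No unit productions to eliminate.
TERM: introduce A -> b and substitute in every rule of length ≥2.
BIN: C -> ACE becomes C -> AB, B -> CE.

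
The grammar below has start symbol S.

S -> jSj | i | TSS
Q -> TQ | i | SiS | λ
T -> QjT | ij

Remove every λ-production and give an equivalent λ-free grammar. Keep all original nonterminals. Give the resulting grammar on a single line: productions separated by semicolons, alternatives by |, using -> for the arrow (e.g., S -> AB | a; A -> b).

S -> i | TSS | jSj; Q -> T | i | TQ | SiS; T -> ij | jT | QjT

Nullable set: {Q}.
Drop Q -> λ.
Q -> TQ: Q nullable, giving T | TQ.
T -> QjT: Q nullable, giving QjT | jT.
Unchanged (no nullable symbols): S -> TSS; S -> i; S -> jSj; Q -> SiS; Q -> i; T -> ij.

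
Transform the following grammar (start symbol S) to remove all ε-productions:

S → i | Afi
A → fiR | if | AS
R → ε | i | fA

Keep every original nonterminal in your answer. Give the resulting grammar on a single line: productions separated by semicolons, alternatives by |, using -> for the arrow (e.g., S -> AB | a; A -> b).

Nullable set: {R}.
A -> fiR: R nullable, giving fi | fiR.
Drop R -> ε.
Unchanged (no nullable symbols): S -> Afi; S -> i; A -> AS; A -> if; R -> fA; R -> i.

S -> i | Afi; A -> AS | fi | if | fiR; R -> i | fA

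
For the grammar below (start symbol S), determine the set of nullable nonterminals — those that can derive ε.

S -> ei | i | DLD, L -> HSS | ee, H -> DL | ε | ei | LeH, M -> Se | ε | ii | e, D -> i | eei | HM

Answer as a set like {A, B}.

{D, H, M}

Directly nullable (have an ε-rule): {H, M}.
D is nullable via D -> HM (every symbol on the right is already known nullable).
Not nullable: L, S — each has a terminal in every rule's right-hand side or depends on a non-nullable symbol.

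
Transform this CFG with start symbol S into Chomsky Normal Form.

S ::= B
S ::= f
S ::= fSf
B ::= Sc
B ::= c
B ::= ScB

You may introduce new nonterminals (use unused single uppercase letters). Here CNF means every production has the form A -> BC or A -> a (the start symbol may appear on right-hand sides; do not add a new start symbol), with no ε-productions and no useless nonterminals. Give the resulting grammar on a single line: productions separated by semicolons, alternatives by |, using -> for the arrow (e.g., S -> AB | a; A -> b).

S -> c | f | CE | SA | SF; A -> c; B -> c | SA | SD; C -> f; D -> AB; E -> SC; F -> AB

No ε-productions.
After unit-elimination: S -> c | f | Sc | ScB | fSf; B -> c | Sc | ScB.
TERM: introduce A -> c, C -> f and substitute in every rule of length ≥2.
BIN: B -> SAB becomes B -> SD, D -> AB; S -> CSC becomes S -> CE, E -> SC; S -> SAB becomes S -> SF, F -> AB.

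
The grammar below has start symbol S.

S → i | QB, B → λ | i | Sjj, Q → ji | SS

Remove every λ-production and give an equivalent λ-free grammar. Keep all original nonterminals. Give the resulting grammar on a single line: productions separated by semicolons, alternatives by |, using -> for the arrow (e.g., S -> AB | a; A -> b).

S -> Q | i | QB; B -> i | Sjj; Q -> SS | ji

Nullable set: {B}.
S -> QB: B nullable, giving Q | QB.
Drop B -> λ.
Unchanged (no nullable symbols): S -> i; B -> Sjj; B -> i; Q -> SS; Q -> ji.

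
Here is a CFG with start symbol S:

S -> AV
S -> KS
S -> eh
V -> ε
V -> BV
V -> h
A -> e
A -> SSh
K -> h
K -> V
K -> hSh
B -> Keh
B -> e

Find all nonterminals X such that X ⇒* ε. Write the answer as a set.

{K, V}

Directly nullable (have an ε-rule): {V}.
K is nullable via K -> V (every symbol on the right is already known nullable).
Not nullable: A, B, S — each has a terminal in every rule's right-hand side or depends on a non-nullable symbol.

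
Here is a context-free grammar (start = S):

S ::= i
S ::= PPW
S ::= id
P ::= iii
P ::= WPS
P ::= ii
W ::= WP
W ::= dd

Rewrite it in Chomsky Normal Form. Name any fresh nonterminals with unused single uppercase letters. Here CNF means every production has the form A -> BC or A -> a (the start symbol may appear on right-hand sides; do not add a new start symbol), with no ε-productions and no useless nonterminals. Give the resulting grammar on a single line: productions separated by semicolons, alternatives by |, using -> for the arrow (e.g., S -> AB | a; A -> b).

S -> i | AB | PE; A -> i; B -> d; C -> AA; D -> PS; E -> PW; P -> AA | AC | WD; W -> BB | WP

No ε-productions.
No unit productions to eliminate.
TERM: introduce B -> d, A -> i and substitute in every rule of length ≥2.
BIN: P -> AAA becomes P -> AC, C -> AA; P -> WPS becomes P -> WD, D -> PS; S -> PPW becomes S -> PE, E -> PW.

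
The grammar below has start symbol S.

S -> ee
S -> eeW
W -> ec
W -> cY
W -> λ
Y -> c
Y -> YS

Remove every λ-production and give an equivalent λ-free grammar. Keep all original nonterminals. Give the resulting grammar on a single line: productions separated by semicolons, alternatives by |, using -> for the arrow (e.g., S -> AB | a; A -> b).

S -> ee | eeW; W -> cY | ec; Y -> c | YS

Nullable set: {W}.
S -> eeW: W nullable, giving ee | eeW.
Drop W -> λ.
Unchanged (no nullable symbols): S -> ee; W -> cY; W -> ec; Y -> YS; Y -> c.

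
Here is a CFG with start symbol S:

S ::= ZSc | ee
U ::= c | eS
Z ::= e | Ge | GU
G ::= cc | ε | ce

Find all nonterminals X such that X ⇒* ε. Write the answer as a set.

{G}

Directly nullable (have an ε-rule): {G}.
Not nullable: S, U, Z — each has a terminal in every rule's right-hand side or depends on a non-nullable symbol.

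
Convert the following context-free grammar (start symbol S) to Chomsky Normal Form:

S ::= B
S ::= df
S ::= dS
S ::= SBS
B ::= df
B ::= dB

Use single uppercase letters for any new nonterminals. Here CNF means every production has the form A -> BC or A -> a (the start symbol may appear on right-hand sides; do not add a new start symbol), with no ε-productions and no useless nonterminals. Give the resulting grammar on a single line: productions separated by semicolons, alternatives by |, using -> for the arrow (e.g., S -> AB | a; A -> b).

No ε-productions.
After unit-elimination: S -> dB | dS | df | SBS; B -> dB | df.
TERM: introduce A -> d, C -> f and substitute in every rule of length ≥2.
BIN: S -> SBS becomes S -> SD, D -> BS.

S -> AB | AC | AS | SD; A -> d; B -> AB | AC; C -> f; D -> BS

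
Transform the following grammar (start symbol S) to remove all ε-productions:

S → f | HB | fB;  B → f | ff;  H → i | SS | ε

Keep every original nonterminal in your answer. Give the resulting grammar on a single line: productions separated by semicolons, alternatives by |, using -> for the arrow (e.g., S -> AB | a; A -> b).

Nullable set: {H}.
S -> HB: H nullable, giving B | HB.
Drop H -> ε.
Unchanged (no nullable symbols): S -> f; S -> fB; B -> f; B -> ff; H -> SS; H -> i.

S -> B | f | HB | fB; B -> f | ff; H -> i | SS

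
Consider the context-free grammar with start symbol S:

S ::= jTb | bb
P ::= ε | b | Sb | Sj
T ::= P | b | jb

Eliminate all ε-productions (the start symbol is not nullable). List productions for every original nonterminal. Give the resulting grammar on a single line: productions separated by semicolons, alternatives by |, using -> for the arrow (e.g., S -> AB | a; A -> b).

S -> bb | jb | jTb; P -> b | Sb | Sj; T -> P | b | jb

Nullable set: {P, T}.
S -> jTb: T nullable, giving jTb | jb.
Drop P -> ε.
T -> P: P nullable, giving P.
Unchanged (no nullable symbols): S -> bb; P -> Sb; P -> Sj; P -> b; T -> b; T -> jb.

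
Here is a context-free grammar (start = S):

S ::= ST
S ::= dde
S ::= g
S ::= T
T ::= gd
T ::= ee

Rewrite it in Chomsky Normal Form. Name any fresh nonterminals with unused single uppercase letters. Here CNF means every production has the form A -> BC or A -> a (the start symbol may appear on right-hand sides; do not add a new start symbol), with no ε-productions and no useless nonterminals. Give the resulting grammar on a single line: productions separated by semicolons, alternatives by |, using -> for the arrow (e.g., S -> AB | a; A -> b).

No ε-productions.
After unit-elimination: S -> g | ST | ee | gd | dde; T -> ee | gd.
TERM: introduce A -> d, B -> e, C -> g and substitute in every rule of length ≥2.
BIN: S -> AAB becomes S -> AD, D -> AB.

S -> g | AD | BB | CA | ST; A -> d; B -> e; C -> g; D -> AB; T -> BB | CA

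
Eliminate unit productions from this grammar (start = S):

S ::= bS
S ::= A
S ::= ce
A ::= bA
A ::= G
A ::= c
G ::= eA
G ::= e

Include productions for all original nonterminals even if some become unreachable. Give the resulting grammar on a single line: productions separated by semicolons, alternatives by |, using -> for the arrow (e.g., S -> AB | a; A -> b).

Unit productions: A->G, S->A.
Unit pairs (A ⇒* B via units): (A,G), (S,A), (S,G).
S: inherits non-unit rules of {A, G, S} → bA | bS | c | ce | e | eA.
A: inherits non-unit rules of {A, G} → bA | c | e | eA.
G: inherits non-unit rules of {G} → e | eA.

S -> c | e | bA | bS | ce | eA; A -> c | e | bA | eA; G -> e | eA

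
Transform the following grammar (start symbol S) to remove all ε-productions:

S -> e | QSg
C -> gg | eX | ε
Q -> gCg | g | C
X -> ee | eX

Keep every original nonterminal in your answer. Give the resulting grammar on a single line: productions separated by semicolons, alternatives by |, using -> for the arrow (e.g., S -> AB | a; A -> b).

S -> e | Sg | QSg; C -> eX | gg; Q -> C | g | gg | gCg; X -> eX | ee

Nullable set: {C, Q}.
S -> QSg: Q nullable, giving QSg | Sg.
Drop C -> ε.
Q -> C: C nullable, giving C.
Q -> gCg: C nullable, giving gCg | gg.
Unchanged (no nullable symbols): S -> e; C -> eX; C -> gg; Q -> g; X -> eX; X -> ee.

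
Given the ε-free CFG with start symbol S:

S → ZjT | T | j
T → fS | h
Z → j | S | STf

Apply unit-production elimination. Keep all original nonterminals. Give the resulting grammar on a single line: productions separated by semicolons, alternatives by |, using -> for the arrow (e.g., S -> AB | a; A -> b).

Unit productions: S->T, Z->S.
Unit pairs (A ⇒* B via units): (S,T), (Z,S), (Z,T).
S: inherits non-unit rules of {S, T} → ZjT | fS | h | j.
T: inherits non-unit rules of {T} → fS | h.
Z: inherits non-unit rules of {S, T, Z} → STf | ZjT | fS | h | j.

S -> h | j | fS | ZjT; T -> h | fS; Z -> h | j | fS | STf | ZjT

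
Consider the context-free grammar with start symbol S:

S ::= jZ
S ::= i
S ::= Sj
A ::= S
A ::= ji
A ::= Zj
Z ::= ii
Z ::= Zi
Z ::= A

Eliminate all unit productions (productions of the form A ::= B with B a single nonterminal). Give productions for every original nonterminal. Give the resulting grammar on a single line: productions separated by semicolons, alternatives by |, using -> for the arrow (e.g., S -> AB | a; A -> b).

S -> i | Sj | jZ; A -> i | Sj | Zj | jZ | ji; Z -> i | Sj | Zi | Zj | ii | jZ | ji

Unit productions: A->S, Z->A.
Unit pairs (A ⇒* B via units): (A,S), (Z,A), (Z,S).
S: inherits non-unit rules of {S} → Sj | i | jZ.
A: inherits non-unit rules of {A, S} → Sj | Zj | i | jZ | ji.
Z: inherits non-unit rules of {A, S, Z} → Sj | Zi | Zj | i | ii | jZ | ji.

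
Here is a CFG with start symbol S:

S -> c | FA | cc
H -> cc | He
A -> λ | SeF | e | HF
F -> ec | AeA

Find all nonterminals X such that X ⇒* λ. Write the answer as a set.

Directly nullable (have an ε-rule): {A}.
Not nullable: F, H, S — each has a terminal in every rule's right-hand side or depends on a non-nullable symbol.

{A}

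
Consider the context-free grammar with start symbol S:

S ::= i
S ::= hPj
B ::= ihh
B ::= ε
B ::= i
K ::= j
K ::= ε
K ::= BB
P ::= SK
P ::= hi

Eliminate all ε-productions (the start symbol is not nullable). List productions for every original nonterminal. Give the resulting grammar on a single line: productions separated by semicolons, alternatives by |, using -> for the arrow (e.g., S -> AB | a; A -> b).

Nullable set: {B, K}.
Drop B -> ε.
Drop K -> ε.
K -> BB: B, B nullable, giving B | BB.
P -> SK: K nullable, giving S | SK.
Unchanged (no nullable symbols): S -> hPj; S -> i; B -> i; B -> ihh; K -> j; P -> hi.

S -> i | hPj; B -> i | ihh; K -> B | j | BB; P -> S | SK | hi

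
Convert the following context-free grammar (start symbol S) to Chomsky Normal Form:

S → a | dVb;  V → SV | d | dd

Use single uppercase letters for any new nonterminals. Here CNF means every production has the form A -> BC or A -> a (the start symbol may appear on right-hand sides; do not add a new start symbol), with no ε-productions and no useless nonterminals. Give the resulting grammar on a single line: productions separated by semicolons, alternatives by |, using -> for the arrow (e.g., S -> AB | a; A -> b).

No ε-productions.
No unit productions to eliminate.
TERM: introduce B -> b, A -> d and substitute in every rule of length ≥2.
BIN: S -> AVB becomes S -> AC, C -> VB.

S -> a | AC; A -> d; B -> b; C -> VB; V -> d | AA | SV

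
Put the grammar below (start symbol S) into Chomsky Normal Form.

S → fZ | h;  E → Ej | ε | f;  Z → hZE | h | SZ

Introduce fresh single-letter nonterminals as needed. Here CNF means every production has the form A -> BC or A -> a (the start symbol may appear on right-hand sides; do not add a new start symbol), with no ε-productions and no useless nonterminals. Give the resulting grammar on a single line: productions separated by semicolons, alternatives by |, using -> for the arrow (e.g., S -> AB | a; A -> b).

Nullable: {E}; after ε-elimination: S -> h | fZ; E -> f | j | Ej; Z -> h | SZ | hZ | hZE.
No unit productions to eliminate.
TERM: introduce B -> f, C -> h, A -> j and substitute in every rule of length ≥2.
BIN: Z -> CZE becomes Z -> CD, D -> ZE.

S -> h | BZ; A -> j; B -> f; C -> h; D -> ZE; E -> f | j | EA; Z -> h | CD | CZ | SZ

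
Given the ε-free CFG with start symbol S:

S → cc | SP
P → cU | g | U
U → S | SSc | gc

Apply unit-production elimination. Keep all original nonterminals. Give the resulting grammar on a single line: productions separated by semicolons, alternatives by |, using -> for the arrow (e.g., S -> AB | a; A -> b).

S -> SP | cc; P -> g | SP | cU | cc | gc | SSc; U -> SP | cc | gc | SSc

Unit productions: P->U, U->S.
Unit pairs (A ⇒* B via units): (P,S), (P,U), (U,S).
S: inherits non-unit rules of {S} → SP | cc.
P: inherits non-unit rules of {P, S, U} → SP | SSc | cU | cc | g | gc.
U: inherits non-unit rules of {S, U} → SP | SSc | cc | gc.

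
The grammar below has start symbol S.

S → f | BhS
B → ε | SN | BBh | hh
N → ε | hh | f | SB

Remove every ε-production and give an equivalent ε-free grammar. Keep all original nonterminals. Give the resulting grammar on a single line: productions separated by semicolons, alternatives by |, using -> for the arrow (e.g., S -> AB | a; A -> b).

Nullable set: {B, N}.
S -> BhS: B nullable, giving BhS | hS.
Drop B -> ε.
B -> BBh: B, B nullable, giving BBh | Bh | h.
B -> SN: N nullable, giving S | SN.
Drop N -> ε.
N -> SB: B nullable, giving S | SB.
Unchanged (no nullable symbols): S -> f; B -> hh; N -> f; N -> hh.

S -> f | hS | BhS; B -> S | h | Bh | SN | hh | BBh; N -> S | f | SB | hh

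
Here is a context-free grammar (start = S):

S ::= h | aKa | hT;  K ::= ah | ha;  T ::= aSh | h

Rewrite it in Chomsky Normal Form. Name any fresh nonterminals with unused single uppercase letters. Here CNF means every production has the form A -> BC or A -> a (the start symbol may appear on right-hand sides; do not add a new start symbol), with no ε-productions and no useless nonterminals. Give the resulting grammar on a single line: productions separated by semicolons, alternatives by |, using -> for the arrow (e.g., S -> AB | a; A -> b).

S -> h | AC | BT; A -> a; B -> h; C -> KA; D -> SB; K -> AB | BA; T -> h | AD

No ε-productions.
No unit productions to eliminate.
TERM: introduce A -> a, B -> h and substitute in every rule of length ≥2.
BIN: S -> AKA becomes S -> AC, C -> KA; T -> ASB becomes T -> AD, D -> SB.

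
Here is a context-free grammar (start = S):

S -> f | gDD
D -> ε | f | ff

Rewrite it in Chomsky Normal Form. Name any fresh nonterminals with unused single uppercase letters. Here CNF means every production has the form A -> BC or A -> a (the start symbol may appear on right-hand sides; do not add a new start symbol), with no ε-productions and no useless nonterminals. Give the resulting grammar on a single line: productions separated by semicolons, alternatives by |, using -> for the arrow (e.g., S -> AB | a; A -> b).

S -> f | g | BC | BD; A -> f; B -> g; C -> DD; D -> f | AA

Nullable: {D}; after ε-elimination: S -> f | g | gD | gDD; D -> f | ff.
No unit productions to eliminate.
TERM: introduce A -> f, B -> g and substitute in every rule of length ≥2.
BIN: S -> BDD becomes S -> BC, C -> DD.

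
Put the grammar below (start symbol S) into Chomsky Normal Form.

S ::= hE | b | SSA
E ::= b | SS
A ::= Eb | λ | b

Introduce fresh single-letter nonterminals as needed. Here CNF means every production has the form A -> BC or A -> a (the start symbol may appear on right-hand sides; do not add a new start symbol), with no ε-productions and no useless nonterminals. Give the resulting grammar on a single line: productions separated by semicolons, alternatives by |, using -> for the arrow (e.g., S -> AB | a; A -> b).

Nullable: {A}; after ε-elimination: S -> b | SS | hE | SSA; A -> b | Eb; E -> b | SS.
No unit productions to eliminate.
TERM: introduce B -> b, C -> h and substitute in every rule of length ≥2.
BIN: S -> SSA becomes S -> SD, D -> SA.

S -> b | CE | SD | SS; A -> b | EB; B -> b; C -> h; D -> SA; E -> b | SS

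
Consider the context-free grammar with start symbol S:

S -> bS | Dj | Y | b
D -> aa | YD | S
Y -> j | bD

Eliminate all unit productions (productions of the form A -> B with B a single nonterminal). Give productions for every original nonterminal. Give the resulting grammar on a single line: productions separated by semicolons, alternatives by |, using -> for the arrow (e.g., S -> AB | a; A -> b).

S -> b | j | Dj | bD | bS; D -> b | j | Dj | YD | aa | bD | bS; Y -> j | bD

Unit productions: D->S, S->Y.
Unit pairs (A ⇒* B via units): (D,S), (D,Y), (S,Y).
S: inherits non-unit rules of {S, Y} → Dj | b | bD | bS | j.
D: inherits non-unit rules of {D, S, Y} → Dj | YD | aa | b | bD | bS | j.
Y: inherits non-unit rules of {Y} → bD | j.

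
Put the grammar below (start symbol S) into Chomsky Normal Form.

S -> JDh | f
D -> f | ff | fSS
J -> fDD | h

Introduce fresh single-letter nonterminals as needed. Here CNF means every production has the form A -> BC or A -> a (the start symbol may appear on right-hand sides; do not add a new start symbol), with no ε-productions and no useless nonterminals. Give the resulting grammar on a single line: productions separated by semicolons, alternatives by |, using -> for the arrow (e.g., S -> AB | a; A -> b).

No ε-productions.
No unit productions to eliminate.
TERM: introduce A -> f, B -> h and substitute in every rule of length ≥2.
BIN: D -> ASS becomes D -> AC, C -> SS; J -> ADD becomes J -> AE, E -> DD; S -> JDB becomes S -> JF, F -> DB.

S -> f | JF; A -> f; B -> h; C -> SS; D -> f | AA | AC; E -> DD; F -> DB; J -> h | AE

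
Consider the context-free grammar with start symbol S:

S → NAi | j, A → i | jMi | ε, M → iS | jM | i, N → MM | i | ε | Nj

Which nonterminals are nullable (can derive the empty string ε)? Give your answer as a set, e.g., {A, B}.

Directly nullable (have an ε-rule): {A, N}.
Not nullable: M, S — each has a terminal in every rule's right-hand side or depends on a non-nullable symbol.

{A, N}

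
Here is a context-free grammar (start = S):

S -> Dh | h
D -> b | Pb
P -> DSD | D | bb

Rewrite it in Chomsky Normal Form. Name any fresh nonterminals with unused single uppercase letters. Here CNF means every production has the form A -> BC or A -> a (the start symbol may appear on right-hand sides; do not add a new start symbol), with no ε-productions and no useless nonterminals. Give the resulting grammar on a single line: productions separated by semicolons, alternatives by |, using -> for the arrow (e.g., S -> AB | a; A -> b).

S -> h | DB; A -> b; B -> h; C -> SD; D -> b | PA; P -> b | AA | DC | PA

No ε-productions.
After unit-elimination: S -> h | Dh; D -> b | Pb; P -> b | Pb | bb | DSD.
TERM: introduce A -> b, B -> h and substitute in every rule of length ≥2.
BIN: P -> DSD becomes P -> DC, C -> SD.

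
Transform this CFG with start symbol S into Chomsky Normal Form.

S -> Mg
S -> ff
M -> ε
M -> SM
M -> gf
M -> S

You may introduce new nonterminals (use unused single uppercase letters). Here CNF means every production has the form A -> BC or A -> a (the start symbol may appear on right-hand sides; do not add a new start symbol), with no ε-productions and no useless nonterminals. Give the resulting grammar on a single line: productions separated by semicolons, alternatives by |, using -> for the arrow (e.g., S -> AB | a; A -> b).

S -> g | BB | MA; A -> g; B -> f; M -> g | AB | BB | MA | SM

Nullable: {M}; after ε-elimination: S -> g | Mg | ff; M -> S | SM | gf.
After unit-elimination: S -> g | Mg | ff; M -> g | Mg | SM | ff | gf.
TERM: introduce B -> f, A -> g and substitute in every rule of length ≥2.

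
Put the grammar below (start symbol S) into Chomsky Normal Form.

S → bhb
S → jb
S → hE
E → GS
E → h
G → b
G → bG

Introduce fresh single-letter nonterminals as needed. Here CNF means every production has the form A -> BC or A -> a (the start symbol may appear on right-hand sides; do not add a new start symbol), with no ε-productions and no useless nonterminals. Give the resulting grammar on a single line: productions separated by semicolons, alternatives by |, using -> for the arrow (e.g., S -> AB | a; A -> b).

No ε-productions.
No unit productions to eliminate.
TERM: introduce A -> b, B -> h, C -> j and substitute in every rule of length ≥2.
BIN: S -> ABA becomes S -> AD, D -> BA.

S -> AD | BE | CA; A -> b; B -> h; C -> j; D -> BA; E -> h | GS; G -> b | AG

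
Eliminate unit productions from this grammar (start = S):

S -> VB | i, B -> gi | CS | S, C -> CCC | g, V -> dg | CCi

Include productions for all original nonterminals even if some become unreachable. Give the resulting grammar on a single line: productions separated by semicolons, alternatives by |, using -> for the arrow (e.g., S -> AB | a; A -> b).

S -> i | VB; B -> i | CS | VB | gi; C -> g | CCC; V -> dg | CCi

Unit productions: B->S.
Unit pairs (A ⇒* B via units): (B,S).
S: inherits non-unit rules of {S} → VB | i.
B: inherits non-unit rules of {B, S} → CS | VB | gi | i.
C: inherits non-unit rules of {C} → CCC | g.
V: inherits non-unit rules of {V} → CCi | dg.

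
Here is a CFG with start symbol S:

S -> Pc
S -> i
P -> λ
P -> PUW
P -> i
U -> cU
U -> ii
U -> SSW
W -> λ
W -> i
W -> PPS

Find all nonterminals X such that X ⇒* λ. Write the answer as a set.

Directly nullable (have an ε-rule): {P, W}.
Not nullable: S, U — each has a terminal in every rule's right-hand side or depends on a non-nullable symbol.

{P, W}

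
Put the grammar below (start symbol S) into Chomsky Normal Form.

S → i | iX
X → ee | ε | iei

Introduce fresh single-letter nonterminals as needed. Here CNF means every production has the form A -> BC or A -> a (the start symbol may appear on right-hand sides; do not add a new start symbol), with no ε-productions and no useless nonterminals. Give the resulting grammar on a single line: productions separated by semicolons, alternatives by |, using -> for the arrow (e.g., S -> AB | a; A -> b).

S -> i | AX; A -> i; B -> e; C -> BA; X -> AC | BB

Nullable: {X}; after ε-elimination: S -> i | iX; X -> ee | iei.
No unit productions to eliminate.
TERM: introduce B -> e, A -> i and substitute in every rule of length ≥2.
BIN: X -> ABA becomes X -> AC, C -> BA.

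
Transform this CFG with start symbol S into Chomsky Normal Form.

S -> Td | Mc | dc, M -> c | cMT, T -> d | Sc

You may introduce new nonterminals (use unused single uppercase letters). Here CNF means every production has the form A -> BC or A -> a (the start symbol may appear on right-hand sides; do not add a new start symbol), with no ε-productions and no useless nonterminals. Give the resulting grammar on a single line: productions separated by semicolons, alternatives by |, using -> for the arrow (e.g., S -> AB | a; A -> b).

No ε-productions.
No unit productions to eliminate.
TERM: introduce A -> c, B -> d and substitute in every rule of length ≥2.
BIN: M -> AMT becomes M -> AC, C -> MT.

S -> BA | MA | TB; A -> c; B -> d; C -> MT; M -> c | AC; T -> d | SA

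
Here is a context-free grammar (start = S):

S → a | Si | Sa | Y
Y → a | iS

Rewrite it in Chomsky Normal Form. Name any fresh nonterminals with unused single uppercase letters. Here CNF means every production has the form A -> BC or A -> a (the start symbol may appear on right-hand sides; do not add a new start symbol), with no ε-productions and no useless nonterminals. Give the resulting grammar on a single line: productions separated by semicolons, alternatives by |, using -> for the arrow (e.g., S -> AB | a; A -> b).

No ε-productions.
After unit-elimination: S -> a | Sa | Si | iS; Y -> a | iS.
TERM: introduce A -> a, B -> i and substitute in every rule of length ≥2.
Drop unreachable/unproductive: Y.

S -> a | BS | SA | SB; A -> a; B -> i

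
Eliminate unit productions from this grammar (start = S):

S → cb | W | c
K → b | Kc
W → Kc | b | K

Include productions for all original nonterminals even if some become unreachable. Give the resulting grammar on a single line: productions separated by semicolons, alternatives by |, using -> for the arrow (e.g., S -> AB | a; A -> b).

S -> b | c | Kc | cb; K -> b | Kc; W -> b | Kc

Unit productions: S->W, W->K.
Unit pairs (A ⇒* B via units): (S,K), (S,W), (W,K).
S: inherits non-unit rules of {K, S, W} → Kc | b | c | cb.
K: inherits non-unit rules of {K} → Kc | b.
W: inherits non-unit rules of {K, W} → Kc | b.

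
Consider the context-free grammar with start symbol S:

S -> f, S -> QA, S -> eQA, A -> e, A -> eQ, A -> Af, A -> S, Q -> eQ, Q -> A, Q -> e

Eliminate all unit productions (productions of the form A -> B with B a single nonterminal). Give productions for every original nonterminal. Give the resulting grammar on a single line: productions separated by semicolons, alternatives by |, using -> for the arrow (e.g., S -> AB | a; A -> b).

S -> f | QA | eQA; A -> e | f | Af | QA | eQ | eQA; Q -> e | f | Af | QA | eQ | eQA

Unit productions: A->S, Q->A.
Unit pairs (A ⇒* B via units): (A,S), (Q,A), (Q,S).
S: inherits non-unit rules of {S} → QA | eQA | f.
A: inherits non-unit rules of {A, S} → Af | QA | e | eQ | eQA | f.
Q: inherits non-unit rules of {A, Q, S} → Af | QA | e | eQ | eQA | f.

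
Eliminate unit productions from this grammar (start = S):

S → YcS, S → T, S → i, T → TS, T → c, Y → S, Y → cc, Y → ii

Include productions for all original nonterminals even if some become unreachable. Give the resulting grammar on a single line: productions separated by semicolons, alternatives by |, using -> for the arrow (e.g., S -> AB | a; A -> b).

S -> c | i | TS | YcS; T -> c | TS; Y -> c | i | TS | cc | ii | YcS

Unit productions: S->T, Y->S.
Unit pairs (A ⇒* B via units): (S,T), (Y,S), (Y,T).
S: inherits non-unit rules of {S, T} → TS | YcS | c | i.
T: inherits non-unit rules of {T} → TS | c.
Y: inherits non-unit rules of {S, T, Y} → TS | YcS | c | cc | i | ii.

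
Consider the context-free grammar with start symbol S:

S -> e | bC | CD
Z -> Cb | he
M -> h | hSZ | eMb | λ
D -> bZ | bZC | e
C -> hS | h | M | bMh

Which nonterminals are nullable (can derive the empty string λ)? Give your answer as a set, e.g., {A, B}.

{C, M}

Directly nullable (have an ε-rule): {M}.
C is nullable via C -> M (every symbol on the right is already known nullable).
Not nullable: D, S, Z — each has a terminal in every rule's right-hand side or depends on a non-nullable symbol.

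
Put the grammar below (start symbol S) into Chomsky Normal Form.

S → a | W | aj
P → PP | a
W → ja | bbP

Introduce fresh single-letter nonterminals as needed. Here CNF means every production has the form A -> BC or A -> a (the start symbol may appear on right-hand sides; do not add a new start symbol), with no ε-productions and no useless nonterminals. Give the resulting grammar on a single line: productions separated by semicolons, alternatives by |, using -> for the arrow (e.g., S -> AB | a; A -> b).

S -> a | AB | BA | CD; A -> a; B -> j; C -> b; D -> CP; P -> a | PP

No ε-productions.
After unit-elimination: S -> a | aj | ja | bbP; P -> a | PP; W -> ja | bbP.
TERM: introduce A -> a, C -> b, B -> j and substitute in every rule of length ≥2.
BIN: S -> CCP becomes S -> CD, D -> CP; W -> CCP becomes W -> CE, E -> CP.
Drop unreachable/unproductive: W.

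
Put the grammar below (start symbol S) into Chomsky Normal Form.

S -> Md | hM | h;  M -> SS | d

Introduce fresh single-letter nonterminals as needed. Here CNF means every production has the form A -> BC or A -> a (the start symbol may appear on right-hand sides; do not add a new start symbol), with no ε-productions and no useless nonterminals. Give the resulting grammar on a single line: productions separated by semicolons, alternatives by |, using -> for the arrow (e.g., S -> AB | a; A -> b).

S -> h | BM | MA; A -> d; B -> h; M -> d | SS

No ε-productions.
No unit productions to eliminate.
TERM: introduce A -> d, B -> h and substitute in every rule of length ≥2.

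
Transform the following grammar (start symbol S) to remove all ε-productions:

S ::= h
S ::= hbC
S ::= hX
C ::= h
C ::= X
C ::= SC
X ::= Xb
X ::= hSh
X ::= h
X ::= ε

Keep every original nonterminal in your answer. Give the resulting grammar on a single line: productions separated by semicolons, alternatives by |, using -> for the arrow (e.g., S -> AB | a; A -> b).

S -> h | hX | hb | hbC; C -> S | X | h | SC; X -> b | h | Xb | hSh

Nullable set: {C, X}.
S -> hX: X nullable, giving h | hX.
S -> hbC: C nullable, giving hb | hbC.
C -> SC: C nullable, giving S | SC.
C -> X: X nullable, giving X.
Drop X -> ε.
X -> Xb: X nullable, giving Xb | b.
Unchanged (no nullable symbols): S -> h; C -> h; X -> h; X -> hSh.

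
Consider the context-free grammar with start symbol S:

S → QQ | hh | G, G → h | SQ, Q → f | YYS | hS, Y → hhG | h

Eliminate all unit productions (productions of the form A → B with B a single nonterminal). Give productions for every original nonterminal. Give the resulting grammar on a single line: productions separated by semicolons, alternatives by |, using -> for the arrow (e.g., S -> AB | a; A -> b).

S -> h | QQ | SQ | hh; G -> h | SQ; Q -> f | hS | YYS; Y -> h | hhG

Unit productions: S->G.
Unit pairs (A ⇒* B via units): (S,G).
S: inherits non-unit rules of {G, S} → QQ | SQ | h | hh.
G: inherits non-unit rules of {G} → SQ | h.
Q: inherits non-unit rules of {Q} → YYS | f | hS.
Y: inherits non-unit rules of {Y} → h | hhG.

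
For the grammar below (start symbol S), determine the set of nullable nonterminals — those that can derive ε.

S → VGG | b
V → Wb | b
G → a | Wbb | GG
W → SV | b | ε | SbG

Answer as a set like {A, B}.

{W}

Directly nullable (have an ε-rule): {W}.
Not nullable: G, S, V — each has a terminal in every rule's right-hand side or depends on a non-nullable symbol.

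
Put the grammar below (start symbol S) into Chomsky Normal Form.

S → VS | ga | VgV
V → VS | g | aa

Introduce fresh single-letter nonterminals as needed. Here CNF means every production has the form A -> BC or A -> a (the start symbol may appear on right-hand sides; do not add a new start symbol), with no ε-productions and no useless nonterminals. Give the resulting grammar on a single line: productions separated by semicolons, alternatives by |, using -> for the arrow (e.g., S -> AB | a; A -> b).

S -> AB | VC | VS; A -> g; B -> a; C -> AV; V -> g | BB | VS

No ε-productions.
No unit productions to eliminate.
TERM: introduce B -> a, A -> g and substitute in every rule of length ≥2.
BIN: S -> VAV becomes S -> VC, C -> AV.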